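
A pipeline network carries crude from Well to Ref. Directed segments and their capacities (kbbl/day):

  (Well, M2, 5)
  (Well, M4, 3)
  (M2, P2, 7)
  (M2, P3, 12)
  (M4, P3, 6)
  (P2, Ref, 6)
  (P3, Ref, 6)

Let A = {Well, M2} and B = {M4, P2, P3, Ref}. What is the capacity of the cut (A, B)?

Edges leaving {Well, M2}: Well→M4 (3), M2→P2 (7), M2→P3 (12).
Cut capacity = 3 + 7 + 12 = 22.

22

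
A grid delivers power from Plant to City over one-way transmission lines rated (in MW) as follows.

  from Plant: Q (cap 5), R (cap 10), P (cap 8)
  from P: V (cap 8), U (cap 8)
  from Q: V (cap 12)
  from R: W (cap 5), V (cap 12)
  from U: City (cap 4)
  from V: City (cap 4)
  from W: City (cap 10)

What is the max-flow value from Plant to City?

Augment Plant→P→U→City: bottleneck 4, flow now 4.
Augment Plant→P→V→City: bottleneck 4, flow now 8.
Augment Plant→R→W→City: bottleneck 5, flow now 13.
No augmenting path remains; maximum flow = 13.
In the residual graph, reachable from Plant: {Plant, P, Q, R, U, V}.
Min-cut edges: R→W (5), U→City (4), V→City (4); capacity 5 + 4 + 4 = 13.
This cut is saturated, so no flow can exceed 13.

13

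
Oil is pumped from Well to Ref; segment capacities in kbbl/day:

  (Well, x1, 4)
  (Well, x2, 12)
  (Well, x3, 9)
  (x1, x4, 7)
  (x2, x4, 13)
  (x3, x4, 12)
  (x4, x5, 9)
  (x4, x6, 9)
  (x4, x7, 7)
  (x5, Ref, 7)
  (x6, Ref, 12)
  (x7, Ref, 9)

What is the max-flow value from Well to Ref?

Augment Well→x1→x4→x5→Ref: bottleneck 4, flow now 4.
Augment Well→x2→x4→x5→Ref: bottleneck 3, flow now 7.
Augment Well→x2→x4→x6→Ref: bottleneck 9, flow now 16.
Augment Well→x3→x4→x7→Ref: bottleneck 7, flow now 23.
No augmenting path remains; maximum flow = 23.
In the residual graph, reachable from Well: {Well, x1, x2, x3, x4, x5}.
Min-cut edges: x4→x6 (9), x4→x7 (7), x5→Ref (7); capacity 9 + 7 + 7 = 23.
This cut is saturated, so no flow can exceed 23.

23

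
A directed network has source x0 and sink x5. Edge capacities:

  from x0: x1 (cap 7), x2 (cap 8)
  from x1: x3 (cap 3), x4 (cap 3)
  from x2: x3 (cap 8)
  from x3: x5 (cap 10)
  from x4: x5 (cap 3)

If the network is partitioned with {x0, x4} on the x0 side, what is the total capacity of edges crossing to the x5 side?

18

Edges leaving {x0, x4}: x0→x1 (7), x0→x2 (8), x4→x5 (3).
Cut capacity = 7 + 8 + 3 = 18.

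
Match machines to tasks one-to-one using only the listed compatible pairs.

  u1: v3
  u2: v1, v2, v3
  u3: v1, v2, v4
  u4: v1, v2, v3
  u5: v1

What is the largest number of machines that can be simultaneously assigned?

Unit-capacity flow: source→left, listed edges, right→sink; max matching = max flow.
Augmenting path u1→v3 (+1); matched 1.
Augmenting path u2→v1 (+1); matched 2.
Augmenting path u3→v2 (+1); matched 3.
Augmenting path u4→v2→u3→v4 (+1); matched 4.
No augmenting path remains; maximum matching = 4.
König certificate: {u3, v1, v2, v3} is a vertex cover of size 4 (every listed pair touches it), so no matching can be larger.

4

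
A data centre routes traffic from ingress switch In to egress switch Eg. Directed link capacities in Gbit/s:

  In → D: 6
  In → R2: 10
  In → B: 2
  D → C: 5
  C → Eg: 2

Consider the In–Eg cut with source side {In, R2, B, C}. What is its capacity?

8

Edges leaving {In, R2, B, C}: In→D (6), C→Eg (2).
Cut capacity = 6 + 2 = 8.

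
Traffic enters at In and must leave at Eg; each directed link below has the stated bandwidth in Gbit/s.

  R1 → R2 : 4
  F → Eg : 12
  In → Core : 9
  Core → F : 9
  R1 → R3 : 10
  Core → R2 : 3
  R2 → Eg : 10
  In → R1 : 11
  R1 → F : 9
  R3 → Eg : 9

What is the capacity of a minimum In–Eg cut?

20

Augment In→Core→R2→Eg: bottleneck 3, flow now 3.
Augment In→Core→F→Eg: bottleneck 6, flow now 9.
Augment In→R1→R2→Eg: bottleneck 4, flow now 13.
Augment In→R1→F→Eg: bottleneck 6, flow now 19.
Augment In→R1→R3→Eg: bottleneck 1, flow now 20.
No augmenting path remains; maximum flow = 20.
By max-flow min-cut, the minimum cut capacity equals the max flow.
In the residual graph, reachable from In: {In}.
Min-cut edges: In→Core (9), In→R1 (11); capacity 9 + 11 = 20.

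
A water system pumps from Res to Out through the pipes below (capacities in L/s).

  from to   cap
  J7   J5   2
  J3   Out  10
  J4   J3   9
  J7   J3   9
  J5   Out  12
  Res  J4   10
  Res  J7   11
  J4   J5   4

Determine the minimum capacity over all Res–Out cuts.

16

Augment Res→J7→J3→Out: bottleneck 9, flow now 9.
Augment Res→J7→J5→Out: bottleneck 2, flow now 11.
Augment Res→J4→J3→Out: bottleneck 1, flow now 12.
Augment Res→J4→J5→Out: bottleneck 4, flow now 16.
No augmenting path remains; maximum flow = 16.
By max-flow min-cut, the minimum cut capacity equals the max flow.
In the residual graph, reachable from Res: {Res, J7, J4, J3}.
Min-cut edges: J7→J5 (2), J4→J5 (4), J3→Out (10); capacity 2 + 4 + 10 = 16.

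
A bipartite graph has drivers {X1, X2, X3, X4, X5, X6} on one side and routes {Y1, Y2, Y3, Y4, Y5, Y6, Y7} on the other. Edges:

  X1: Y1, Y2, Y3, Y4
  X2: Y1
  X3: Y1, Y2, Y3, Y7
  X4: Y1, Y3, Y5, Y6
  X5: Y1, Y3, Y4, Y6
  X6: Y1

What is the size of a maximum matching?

Unit-capacity flow: source→left, listed edges, right→sink; max matching = max flow.
Augmenting path X1→Y1 (+1); matched 1.
Augmenting path X3→Y2 (+1); matched 2.
Augmenting path X4→Y3 (+1); matched 3.
Augmenting path X5→Y4 (+1); matched 4.
Augmenting path X2→Y1→X1→Y2→X3→Y7 (+1); matched 5.
No augmenting path remains; maximum matching = 5.
König certificate: {X1, X3, X4, X5, Y1} is a vertex cover of size 5 (every listed pair touches it), so no matching can be larger.

5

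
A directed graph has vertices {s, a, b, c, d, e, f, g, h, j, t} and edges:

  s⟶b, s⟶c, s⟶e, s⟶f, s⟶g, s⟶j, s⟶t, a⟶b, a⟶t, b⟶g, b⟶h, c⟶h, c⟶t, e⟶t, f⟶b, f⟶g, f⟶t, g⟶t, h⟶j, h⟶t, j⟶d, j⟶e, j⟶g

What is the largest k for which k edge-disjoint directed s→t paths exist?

6

Assign every edge capacity 1; by Menger, the answer equals the max flow.
Path s→t (+1); total 1.
Path s→c→t (+1); total 2.
Path s→e→t (+1); total 3.
Path s→f→t (+1); total 4.
Path s→g→t (+1); total 5.
Path s→b→h→t (+1); total 6.
No residual s→t path; max flow = 6.
Certifying cut of size 6: {e→t, g→t, s→b, s→c, s→f, s→t}.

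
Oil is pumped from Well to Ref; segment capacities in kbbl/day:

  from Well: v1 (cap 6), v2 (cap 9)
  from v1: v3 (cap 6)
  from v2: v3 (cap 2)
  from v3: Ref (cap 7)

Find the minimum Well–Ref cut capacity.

Augment Well→v1→v3→Ref: bottleneck 6, flow now 6.
Augment Well→v2→v3→Ref: bottleneck 1, flow now 7.
No augmenting path remains; maximum flow = 7.
By max-flow min-cut, the minimum cut capacity equals the max flow.
In the residual graph, reachable from Well: {Well, v1, v2, v3}.
Min-cut edges: v3→Ref (7); capacity 7 = 7.

7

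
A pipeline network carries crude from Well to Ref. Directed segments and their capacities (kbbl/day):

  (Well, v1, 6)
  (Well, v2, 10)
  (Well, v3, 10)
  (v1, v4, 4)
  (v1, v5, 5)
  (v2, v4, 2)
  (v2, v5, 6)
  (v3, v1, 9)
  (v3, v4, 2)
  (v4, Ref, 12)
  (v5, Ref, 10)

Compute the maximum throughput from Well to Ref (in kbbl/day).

18

Augment Well→v1→v4→Ref: bottleneck 4, flow now 4.
Augment Well→v1→v5→Ref: bottleneck 2, flow now 6.
Augment Well→v2→v4→Ref: bottleneck 2, flow now 8.
Augment Well→v2→v5→Ref: bottleneck 6, flow now 14.
Augment Well→v3→v4→Ref: bottleneck 2, flow now 16.
Augment Well→v3→v1→v5→Ref: bottleneck 2, flow now 18.
No augmenting path remains; maximum flow = 18.
In the residual graph, reachable from Well: {Well, v1, v2, v3, v5}.
Min-cut edges: v1→v4 (4), v2→v4 (2), v3→v4 (2), v5→Ref (10); capacity 4 + 2 + 2 + 10 = 18.
This cut is saturated, so no flow can exceed 18.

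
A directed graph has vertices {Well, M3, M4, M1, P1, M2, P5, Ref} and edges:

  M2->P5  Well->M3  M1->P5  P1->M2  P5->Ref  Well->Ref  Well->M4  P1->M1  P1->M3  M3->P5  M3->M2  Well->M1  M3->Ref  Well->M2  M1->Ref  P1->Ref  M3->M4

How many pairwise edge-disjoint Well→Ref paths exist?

Assign every edge capacity 1; by Menger, the answer equals the max flow.
Path Well→Ref (+1); total 1.
Path Well→M3→Ref (+1); total 2.
Path Well→M1→Ref (+1); total 3.
Path Well→M2→P5→Ref (+1); total 4.
No residual Well→Ref path; max flow = 4.
Certifying cut of size 4: {Well→M1, Well→M2, Well→M3, Well→Ref}.

4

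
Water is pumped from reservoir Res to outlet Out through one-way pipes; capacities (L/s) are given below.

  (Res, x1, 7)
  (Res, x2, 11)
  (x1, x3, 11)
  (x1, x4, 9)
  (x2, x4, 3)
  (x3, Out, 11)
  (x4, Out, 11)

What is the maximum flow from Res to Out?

10

Augment Res→x1→x3→Out: bottleneck 7, flow now 7.
Augment Res→x2→x4→Out: bottleneck 3, flow now 10.
No augmenting path remains; maximum flow = 10.
In the residual graph, reachable from Res: {Res, x2}.
Min-cut edges: Res→x1 (7), x2→x4 (3); capacity 7 + 3 = 10.
This cut is saturated, so no flow can exceed 10.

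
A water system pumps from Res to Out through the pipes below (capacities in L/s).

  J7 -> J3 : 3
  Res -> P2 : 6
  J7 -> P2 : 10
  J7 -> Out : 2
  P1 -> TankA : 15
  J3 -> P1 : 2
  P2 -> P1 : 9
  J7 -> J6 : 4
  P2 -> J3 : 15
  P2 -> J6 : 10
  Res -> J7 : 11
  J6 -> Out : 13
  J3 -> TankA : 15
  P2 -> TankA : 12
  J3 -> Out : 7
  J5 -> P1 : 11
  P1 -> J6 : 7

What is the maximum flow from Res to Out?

Augment Res→J7→Out: bottleneck 2, flow now 2.
Augment Res→J7→J3→Out: bottleneck 3, flow now 5.
Augment Res→J7→J6→Out: bottleneck 4, flow now 9.
Augment Res→P2→J3→Out: bottleneck 4, flow now 13.
Augment Res→P2→J6→Out: bottleneck 2, flow now 15.
Augment Res→J7→P2→J6→Out: bottleneck 2, flow now 17.
No augmenting path remains; maximum flow = 17.
In the residual graph, reachable from Res: {Res}.
Min-cut edges: Res→J7 (11), Res→P2 (6); capacity 11 + 6 = 17.
This cut is saturated, so no flow can exceed 17.

17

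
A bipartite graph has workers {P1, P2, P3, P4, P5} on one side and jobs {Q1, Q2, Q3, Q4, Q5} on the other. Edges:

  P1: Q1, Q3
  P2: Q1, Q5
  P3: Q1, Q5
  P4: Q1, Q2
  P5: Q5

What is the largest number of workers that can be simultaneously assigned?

Unit-capacity flow: source→left, listed edges, right→sink; max matching = max flow.
Augmenting path P1→Q1 (+1); matched 1.
Augmenting path P2→Q5 (+1); matched 2.
Augmenting path P4→Q2 (+1); matched 3.
Augmenting path P3→Q1→P1→Q3 (+1); matched 4.
No augmenting path remains; maximum matching = 4.
König certificate: {P1, P4, Q1, Q5} is a vertex cover of size 4 (every listed pair touches it), so no matching can be larger.

4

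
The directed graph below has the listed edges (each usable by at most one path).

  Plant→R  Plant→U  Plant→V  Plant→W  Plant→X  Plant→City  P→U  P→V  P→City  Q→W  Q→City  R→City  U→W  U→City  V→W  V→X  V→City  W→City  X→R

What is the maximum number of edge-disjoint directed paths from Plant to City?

5

Assign every edge capacity 1; by Menger, the answer equals the max flow.
Path Plant→City (+1); total 1.
Path Plant→R→City (+1); total 2.
Path Plant→U→City (+1); total 3.
Path Plant→V→City (+1); total 4.
Path Plant→W→City (+1); total 5.
No residual Plant→City path; max flow = 5.
Certifying cut of size 5: {Plant→City, Plant→U, Plant→V, Plant→W, R→City}.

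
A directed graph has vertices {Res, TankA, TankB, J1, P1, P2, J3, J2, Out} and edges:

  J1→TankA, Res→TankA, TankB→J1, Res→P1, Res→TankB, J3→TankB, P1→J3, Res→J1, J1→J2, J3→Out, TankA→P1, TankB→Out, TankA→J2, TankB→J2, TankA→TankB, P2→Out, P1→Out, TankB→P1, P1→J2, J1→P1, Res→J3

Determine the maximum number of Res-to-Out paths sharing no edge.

Assign every edge capacity 1; by Menger, the answer equals the max flow.
Path Res→TankB→Out (+1); total 1.
Path Res→P1→Out (+1); total 2.
Path Res→J3→Out (+1); total 3.
No residual Res→Out path; max flow = 3.
Certifying cut of size 3: {J3→Out, P1→Out, TankB→Out}.

3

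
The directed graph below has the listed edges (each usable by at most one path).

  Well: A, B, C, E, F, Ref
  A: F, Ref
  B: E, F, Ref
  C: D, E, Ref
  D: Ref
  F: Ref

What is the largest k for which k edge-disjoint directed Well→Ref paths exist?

Assign every edge capacity 1; by Menger, the answer equals the max flow.
Path Well→Ref (+1); total 1.
Path Well→A→Ref (+1); total 2.
Path Well→B→Ref (+1); total 3.
Path Well→C→Ref (+1); total 4.
Path Well→F→Ref (+1); total 5.
No residual Well→Ref path; max flow = 5.
Certifying cut of size 5: {Well→A, Well→B, Well→C, Well→F, Well→Ref}.

5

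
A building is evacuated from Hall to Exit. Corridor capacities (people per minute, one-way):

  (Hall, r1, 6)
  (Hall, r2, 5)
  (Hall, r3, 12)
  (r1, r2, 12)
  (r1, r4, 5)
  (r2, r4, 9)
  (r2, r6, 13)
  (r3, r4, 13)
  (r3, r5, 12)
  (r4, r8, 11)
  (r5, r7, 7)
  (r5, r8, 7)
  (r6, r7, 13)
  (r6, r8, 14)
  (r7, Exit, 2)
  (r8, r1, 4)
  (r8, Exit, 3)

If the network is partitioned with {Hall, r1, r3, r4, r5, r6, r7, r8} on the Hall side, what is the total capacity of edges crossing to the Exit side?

22

Edges leaving {Hall, r1, r3, r4, r5, r6, r7, r8}: Hall→r2 (5), r1→r2 (12), r7→Exit (2), r8→Exit (3).
Cut capacity = 5 + 12 + 2 + 3 = 22.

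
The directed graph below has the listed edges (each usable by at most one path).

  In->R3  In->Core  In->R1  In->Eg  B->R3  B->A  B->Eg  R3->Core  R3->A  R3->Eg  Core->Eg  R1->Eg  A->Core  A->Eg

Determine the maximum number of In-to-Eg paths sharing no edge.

Assign every edge capacity 1; by Menger, the answer equals the max flow.
Path In→Eg (+1); total 1.
Path In→R3→Eg (+1); total 2.
Path In→Core→Eg (+1); total 3.
Path In→R1→Eg (+1); total 4.
No residual In→Eg path; max flow = 4.
Certifying cut of size 4: {In→Core, In→Eg, In→R1, In→R3}.

4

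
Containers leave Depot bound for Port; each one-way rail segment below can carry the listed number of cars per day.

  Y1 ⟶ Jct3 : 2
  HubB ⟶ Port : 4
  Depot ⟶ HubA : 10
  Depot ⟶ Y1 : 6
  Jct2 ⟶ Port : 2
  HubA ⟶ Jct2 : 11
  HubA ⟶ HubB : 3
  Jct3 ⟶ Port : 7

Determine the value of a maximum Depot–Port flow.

7

Augment Depot→HubA→HubB→Port: bottleneck 3, flow now 3.
Augment Depot→HubA→Jct2→Port: bottleneck 2, flow now 5.
Augment Depot→Y1→Jct3→Port: bottleneck 2, flow now 7.
No augmenting path remains; maximum flow = 7.
In the residual graph, reachable from Depot: {Depot, HubA, Y1, Jct2}.
Min-cut edges: HubA→HubB (3), Y1→Jct3 (2), Jct2→Port (2); capacity 3 + 2 + 2 = 7.
This cut is saturated, so no flow can exceed 7.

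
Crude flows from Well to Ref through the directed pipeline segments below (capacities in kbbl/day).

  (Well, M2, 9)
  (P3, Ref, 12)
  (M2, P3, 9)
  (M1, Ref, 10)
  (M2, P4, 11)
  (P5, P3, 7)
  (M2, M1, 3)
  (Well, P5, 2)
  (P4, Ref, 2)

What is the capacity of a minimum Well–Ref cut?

Augment Well→M2→P4→Ref: bottleneck 2, flow now 2.
Augment Well→M2→M1→Ref: bottleneck 3, flow now 5.
Augment Well→M2→P3→Ref: bottleneck 4, flow now 9.
Augment Well→P5→P3→Ref: bottleneck 2, flow now 11.
No augmenting path remains; maximum flow = 11.
By max-flow min-cut, the minimum cut capacity equals the max flow.
In the residual graph, reachable from Well: {Well}.
Min-cut edges: Well→M2 (9), Well→P5 (2); capacity 9 + 2 = 11.

11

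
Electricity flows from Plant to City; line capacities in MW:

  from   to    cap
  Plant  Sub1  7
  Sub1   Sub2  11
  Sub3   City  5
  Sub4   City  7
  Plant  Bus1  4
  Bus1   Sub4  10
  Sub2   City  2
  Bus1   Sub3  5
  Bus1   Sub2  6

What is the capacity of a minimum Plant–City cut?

Augment Plant→Bus1→Sub2→City: bottleneck 2, flow now 2.
Augment Plant→Bus1→Sub4→City: bottleneck 2, flow now 4.
Augment Plant→Sub1→Sub2→Bus1→Sub4→City: bottleneck 2, flow now 6. (uses reverse residual edge)
No augmenting path remains; maximum flow = 6.
By max-flow min-cut, the minimum cut capacity equals the max flow.
In the residual graph, reachable from Plant: {Plant, Sub1, Sub2}.
Min-cut edges: Plant→Bus1 (4), Sub2→City (2); capacity 4 + 2 = 6.

6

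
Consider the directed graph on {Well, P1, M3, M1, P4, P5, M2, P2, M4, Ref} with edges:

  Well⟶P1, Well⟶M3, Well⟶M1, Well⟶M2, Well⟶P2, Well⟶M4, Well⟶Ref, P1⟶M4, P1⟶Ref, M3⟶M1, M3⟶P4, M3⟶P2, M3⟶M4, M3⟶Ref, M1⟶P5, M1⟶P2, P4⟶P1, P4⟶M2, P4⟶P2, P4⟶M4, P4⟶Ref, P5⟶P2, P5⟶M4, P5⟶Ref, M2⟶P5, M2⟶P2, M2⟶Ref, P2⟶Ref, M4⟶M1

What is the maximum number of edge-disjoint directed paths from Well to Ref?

6

Assign every edge capacity 1; by Menger, the answer equals the max flow.
Path Well→Ref (+1); total 1.
Path Well→P1→Ref (+1); total 2.
Path Well→M3→Ref (+1); total 3.
Path Well→M2→Ref (+1); total 4.
Path Well→P2→Ref (+1); total 5.
Path Well→M1→P5→Ref (+1); total 6.
No residual Well→Ref path; max flow = 6.
Certifying cut of size 6: {M1→P5, P2→Ref, Well→M2, Well→M3, Well→P1, Well→Ref}.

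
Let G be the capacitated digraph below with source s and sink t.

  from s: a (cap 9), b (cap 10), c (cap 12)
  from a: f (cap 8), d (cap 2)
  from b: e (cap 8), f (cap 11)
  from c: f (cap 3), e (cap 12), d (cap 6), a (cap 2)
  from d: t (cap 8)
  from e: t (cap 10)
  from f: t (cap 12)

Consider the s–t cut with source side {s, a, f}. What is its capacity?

36

Edges leaving {s, a, f}: s→b (10), s→c (12), a→d (2), f→t (12).
Cut capacity = 10 + 12 + 2 + 12 = 36.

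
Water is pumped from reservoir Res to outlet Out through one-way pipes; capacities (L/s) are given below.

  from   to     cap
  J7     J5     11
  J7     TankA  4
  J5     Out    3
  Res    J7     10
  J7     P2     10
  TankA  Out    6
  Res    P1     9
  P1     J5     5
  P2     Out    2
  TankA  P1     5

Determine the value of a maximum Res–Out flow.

9

Augment Res→P1→J5→Out: bottleneck 3, flow now 3.
Augment Res→J7→P2→Out: bottleneck 2, flow now 5.
Augment Res→J7→TankA→Out: bottleneck 4, flow now 9.
No augmenting path remains; maximum flow = 9.
In the residual graph, reachable from Res: {Res, P1, J7, P2, J5}.
Min-cut edges: J7→TankA (4), P2→Out (2), J5→Out (3); capacity 4 + 2 + 3 = 9.
This cut is saturated, so no flow can exceed 9.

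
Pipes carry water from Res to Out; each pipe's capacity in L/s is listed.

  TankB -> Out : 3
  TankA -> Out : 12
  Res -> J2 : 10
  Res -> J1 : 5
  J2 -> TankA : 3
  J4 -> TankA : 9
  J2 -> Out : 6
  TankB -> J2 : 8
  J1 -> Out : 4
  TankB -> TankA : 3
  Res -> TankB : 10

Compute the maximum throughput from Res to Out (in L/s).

19

Augment Res→TankB→Out: bottleneck 3, flow now 3.
Augment Res→J1→Out: bottleneck 4, flow now 7.
Augment Res→J2→Out: bottleneck 6, flow now 13.
Augment Res→TankB→TankA→Out: bottleneck 3, flow now 16.
Augment Res→J2→TankA→Out: bottleneck 3, flow now 19.
No augmenting path remains; maximum flow = 19.
In the residual graph, reachable from Res: {Res, TankB, J1, J2}.
Min-cut edges: TankB→TankA (3), TankB→Out (3), J1→Out (4), J2→TankA (3), J2→Out (6); capacity 3 + 3 + 4 + 3 + 6 = 19.
This cut is saturated, so no flow can exceed 19.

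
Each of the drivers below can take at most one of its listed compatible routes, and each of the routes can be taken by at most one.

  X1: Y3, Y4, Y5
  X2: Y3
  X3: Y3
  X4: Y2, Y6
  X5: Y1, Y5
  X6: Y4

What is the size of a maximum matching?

Unit-capacity flow: source→left, listed edges, right→sink; max matching = max flow.
Augmenting path X1→Y3 (+1); matched 1.
Augmenting path X4→Y2 (+1); matched 2.
Augmenting path X5→Y1 (+1); matched 3.
Augmenting path X6→Y4 (+1); matched 4.
Augmenting path X2→Y3→X1→Y5 (+1); matched 5.
No augmenting path remains; maximum matching = 5.
König certificate: {X1, X4, X5, X6, Y3} is a vertex cover of size 5 (every listed pair touches it), so no matching can be larger.

5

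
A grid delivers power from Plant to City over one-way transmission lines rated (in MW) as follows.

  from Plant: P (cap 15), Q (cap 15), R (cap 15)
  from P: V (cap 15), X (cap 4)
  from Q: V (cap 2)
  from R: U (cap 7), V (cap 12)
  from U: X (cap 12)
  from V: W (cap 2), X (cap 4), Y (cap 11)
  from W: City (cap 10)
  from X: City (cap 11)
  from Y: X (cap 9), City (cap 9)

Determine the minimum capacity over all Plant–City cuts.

Augment Plant→P→X→City: bottleneck 4, flow now 4.
Augment Plant→P→V→W→City: bottleneck 2, flow now 6.
Augment Plant→P→V→X→City: bottleneck 4, flow now 10.
Augment Plant→P→V→Y→City: bottleneck 5, flow now 15.
Augment Plant→Q→V→Y→City: bottleneck 2, flow now 17.
Augment Plant→R→U→X→City: bottleneck 3, flow now 20.
Augment Plant→R→V→Y→City: bottleneck 2, flow now 22.
No augmenting path remains; maximum flow = 22.
By max-flow min-cut, the minimum cut capacity equals the max flow.
In the residual graph, reachable from Plant: {Plant, P, Q, R, U, V, X, Y}.
Min-cut edges: V→W (2), X→City (11), Y→City (9); capacity 2 + 11 + 9 = 22.

22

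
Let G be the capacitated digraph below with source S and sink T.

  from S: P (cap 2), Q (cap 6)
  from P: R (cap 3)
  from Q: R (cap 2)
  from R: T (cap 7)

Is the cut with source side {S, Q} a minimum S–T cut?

Yes — it is a minimum cut (capacity 4).

Given cut capacity: 2 + 2 = 4.
Augment S→P→R→T: bottleneck 2, flow now 2.
Augment S→Q→R→T: bottleneck 2, flow now 4.
No augmenting path remains; maximum flow = 4.
Cut capacity 4 equals the max flow, so it is a minimum cut.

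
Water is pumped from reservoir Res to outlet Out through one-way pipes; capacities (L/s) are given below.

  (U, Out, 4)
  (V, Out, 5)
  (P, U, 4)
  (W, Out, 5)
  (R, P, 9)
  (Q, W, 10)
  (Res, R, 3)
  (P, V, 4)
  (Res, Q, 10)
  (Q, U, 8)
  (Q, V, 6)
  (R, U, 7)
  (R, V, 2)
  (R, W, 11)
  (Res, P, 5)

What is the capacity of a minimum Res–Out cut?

Augment Res→P→U→Out: bottleneck 4, flow now 4.
Augment Res→P→V→Out: bottleneck 1, flow now 5.
Augment Res→Q→V→Out: bottleneck 4, flow now 9.
Augment Res→Q→W→Out: bottleneck 5, flow now 14.
No augmenting path remains; maximum flow = 14.
By max-flow min-cut, the minimum cut capacity equals the max flow.
In the residual graph, reachable from Res: {Res, P, Q, R, U, V, W}.
Min-cut edges: U→Out (4), V→Out (5), W→Out (5); capacity 4 + 5 + 5 = 14.

14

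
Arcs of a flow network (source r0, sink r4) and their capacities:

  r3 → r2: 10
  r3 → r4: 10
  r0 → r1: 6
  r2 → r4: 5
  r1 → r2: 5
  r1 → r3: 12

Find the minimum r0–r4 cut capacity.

Augment r0→r1→r2→r4: bottleneck 5, flow now 5.
Augment r0→r1→r3→r4: bottleneck 1, flow now 6.
No augmenting path remains; maximum flow = 6.
By max-flow min-cut, the minimum cut capacity equals the max flow.
In the residual graph, reachable from r0: {r0}.
Min-cut edges: r0→r1 (6); capacity 6 = 6.

6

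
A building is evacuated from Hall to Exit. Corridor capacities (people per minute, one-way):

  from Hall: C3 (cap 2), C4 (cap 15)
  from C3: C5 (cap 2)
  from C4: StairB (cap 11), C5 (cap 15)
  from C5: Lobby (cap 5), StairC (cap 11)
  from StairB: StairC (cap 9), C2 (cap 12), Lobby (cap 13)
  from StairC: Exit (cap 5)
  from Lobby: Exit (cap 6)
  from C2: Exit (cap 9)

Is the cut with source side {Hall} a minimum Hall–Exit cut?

Yes — it is a minimum cut (capacity 17).

Given cut capacity: 2 + 15 = 17.
Augment Hall→C3→C5→StairC→Exit: bottleneck 2, flow now 2.
Augment Hall→C4→C5→StairC→Exit: bottleneck 3, flow now 5.
Augment Hall→C4→C5→Lobby→Exit: bottleneck 5, flow now 10.
Augment Hall→C4→StairB→Lobby→Exit: bottleneck 1, flow now 11.
Augment Hall→C4→StairB→C2→Exit: bottleneck 6, flow now 17.
No augmenting path remains; maximum flow = 17.
Cut capacity 17 equals the max flow, so it is a minimum cut.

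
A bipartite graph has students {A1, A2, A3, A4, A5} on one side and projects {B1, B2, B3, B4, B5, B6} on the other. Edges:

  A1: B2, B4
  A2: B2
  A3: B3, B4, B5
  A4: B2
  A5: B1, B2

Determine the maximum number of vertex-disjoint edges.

Unit-capacity flow: source→left, listed edges, right→sink; max matching = max flow.
Augmenting path A1→B2 (+1); matched 1.
Augmenting path A3→B3 (+1); matched 2.
Augmenting path A5→B1 (+1); matched 3.
Augmenting path A2→B2→A1→B4 (+1); matched 4.
No augmenting path remains; maximum matching = 4.
König certificate: {A1, A3, A5, B2} is a vertex cover of size 4 (every listed pair touches it), so no matching can be larger.

4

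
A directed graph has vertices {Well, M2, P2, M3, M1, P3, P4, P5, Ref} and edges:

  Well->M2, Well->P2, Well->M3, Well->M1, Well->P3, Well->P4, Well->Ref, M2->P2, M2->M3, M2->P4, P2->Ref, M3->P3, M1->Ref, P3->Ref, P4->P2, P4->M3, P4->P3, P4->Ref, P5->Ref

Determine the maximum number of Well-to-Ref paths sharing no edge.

5

Assign every edge capacity 1; by Menger, the answer equals the max flow.
Path Well→Ref (+1); total 1.
Path Well→P2→Ref (+1); total 2.
Path Well→M1→Ref (+1); total 3.
Path Well→P3→Ref (+1); total 4.
Path Well→P4→Ref (+1); total 5.
No residual Well→Ref path; max flow = 5.
Certifying cut of size 5: {P2→Ref, P3→Ref, P4→Ref, Well→M1, Well→Ref}.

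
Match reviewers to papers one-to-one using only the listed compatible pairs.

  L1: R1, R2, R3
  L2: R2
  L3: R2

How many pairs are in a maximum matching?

2

Unit-capacity flow: source→left, listed edges, right→sink; max matching = max flow.
Augmenting path L1→R1 (+1); matched 1.
Augmenting path L2→R2 (+1); matched 2.
No augmenting path remains; maximum matching = 2.
König certificate: {L1, R2} is a vertex cover of size 2 (every listed pair touches it), so no matching can be larger.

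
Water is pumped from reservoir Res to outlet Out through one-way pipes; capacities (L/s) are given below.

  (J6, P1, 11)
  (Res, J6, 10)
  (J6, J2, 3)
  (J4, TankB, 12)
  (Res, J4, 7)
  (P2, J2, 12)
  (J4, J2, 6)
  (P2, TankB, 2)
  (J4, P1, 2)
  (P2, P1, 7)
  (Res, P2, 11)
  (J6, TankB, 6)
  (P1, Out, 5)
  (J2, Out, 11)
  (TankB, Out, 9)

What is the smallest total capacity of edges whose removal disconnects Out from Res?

Augment Res→J4→J2→Out: bottleneck 6, flow now 6.
Augment Res→J4→TankB→Out: bottleneck 1, flow now 7.
Augment Res→J6→J2→Out: bottleneck 3, flow now 10.
Augment Res→J6→TankB→Out: bottleneck 6, flow now 16.
Augment Res→J6→P1→Out: bottleneck 1, flow now 17.
Augment Res→P2→J2→Out: bottleneck 2, flow now 19.
Augment Res→P2→TankB→Out: bottleneck 2, flow now 21.
Augment Res→P2→P1→Out: bottleneck 4, flow now 25.
No augmenting path remains; maximum flow = 25.
By max-flow min-cut, the minimum cut capacity equals the max flow.
In the residual graph, reachable from Res: {Res, J4, J6, P2, J2, TankB, P1}.
Min-cut edges: J2→Out (11), TankB→Out (9), P1→Out (5); capacity 11 + 9 + 5 = 25.

25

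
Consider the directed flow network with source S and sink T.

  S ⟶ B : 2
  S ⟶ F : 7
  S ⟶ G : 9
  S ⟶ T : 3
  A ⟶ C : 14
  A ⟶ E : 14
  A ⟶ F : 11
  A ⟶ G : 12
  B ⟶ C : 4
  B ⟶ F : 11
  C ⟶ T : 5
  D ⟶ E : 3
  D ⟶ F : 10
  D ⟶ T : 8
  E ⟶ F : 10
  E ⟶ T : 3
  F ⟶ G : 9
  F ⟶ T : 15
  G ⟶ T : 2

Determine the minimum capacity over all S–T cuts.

14

Augment S→T: bottleneck 3, flow now 3.
Augment S→F→T: bottleneck 7, flow now 10.
Augment S→G→T: bottleneck 2, flow now 12.
Augment S→B→C→T: bottleneck 2, flow now 14.
No augmenting path remains; maximum flow = 14.
By max-flow min-cut, the minimum cut capacity equals the max flow.
In the residual graph, reachable from S: {S, G}.
Min-cut edges: S→B (2), S→F (7), S→T (3), G→T (2); capacity 2 + 7 + 3 + 2 = 14.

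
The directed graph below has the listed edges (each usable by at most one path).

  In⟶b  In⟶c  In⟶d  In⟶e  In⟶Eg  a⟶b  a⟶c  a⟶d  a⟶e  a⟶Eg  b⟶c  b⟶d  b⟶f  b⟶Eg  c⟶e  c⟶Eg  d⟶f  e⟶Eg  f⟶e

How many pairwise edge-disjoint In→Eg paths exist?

4

Assign every edge capacity 1; by Menger, the answer equals the max flow.
Path In→Eg (+1); total 1.
Path In→b→Eg (+1); total 2.
Path In→c→Eg (+1); total 3.
Path In→e→Eg (+1); total 4.
No residual In→Eg path; max flow = 4.
Certifying cut of size 4: {In→Eg, In→b, In→c, e→Eg}.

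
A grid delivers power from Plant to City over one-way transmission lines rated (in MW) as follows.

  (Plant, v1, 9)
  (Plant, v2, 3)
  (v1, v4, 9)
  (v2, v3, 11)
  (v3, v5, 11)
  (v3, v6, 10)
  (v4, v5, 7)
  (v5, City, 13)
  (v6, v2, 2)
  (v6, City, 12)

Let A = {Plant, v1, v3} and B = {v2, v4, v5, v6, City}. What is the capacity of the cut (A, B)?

33

Edges leaving {Plant, v1, v3}: Plant→v2 (3), v1→v4 (9), v3→v5 (11), v3→v6 (10).
Cut capacity = 3 + 9 + 11 + 10 = 33.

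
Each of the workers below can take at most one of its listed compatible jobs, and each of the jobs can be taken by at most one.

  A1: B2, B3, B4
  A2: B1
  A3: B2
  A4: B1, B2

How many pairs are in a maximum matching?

Unit-capacity flow: source→left, listed edges, right→sink; max matching = max flow.
Augmenting path A1→B2 (+1); matched 1.
Augmenting path A2→B1 (+1); matched 2.
Augmenting path A3→B2→A1→B3 (+1); matched 3.
No augmenting path remains; maximum matching = 3.
König certificate: {A1, B1, B2} is a vertex cover of size 3 (every listed pair touches it), so no matching can be larger.

3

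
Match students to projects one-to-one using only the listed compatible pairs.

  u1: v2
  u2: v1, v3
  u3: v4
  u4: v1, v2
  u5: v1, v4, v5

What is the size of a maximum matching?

Unit-capacity flow: source→left, listed edges, right→sink; max matching = max flow.
Augmenting path u1→v2 (+1); matched 1.
Augmenting path u2→v1 (+1); matched 2.
Augmenting path u3→v4 (+1); matched 3.
Augmenting path u5→v5 (+1); matched 4.
Augmenting path u4→v1→u2→v3 (+1); matched 5.
No augmenting path remains; maximum matching = 5.
König certificate: {u1, u2, u3, u4, u5} is a vertex cover of size 5 (every listed pair touches it), so no matching can be larger.

5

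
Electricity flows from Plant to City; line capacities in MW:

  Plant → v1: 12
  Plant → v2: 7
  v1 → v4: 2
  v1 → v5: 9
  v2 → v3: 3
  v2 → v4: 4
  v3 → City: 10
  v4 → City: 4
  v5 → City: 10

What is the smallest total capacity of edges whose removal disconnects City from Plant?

Augment Plant→v1→v4→City: bottleneck 2, flow now 2.
Augment Plant→v1→v5→City: bottleneck 9, flow now 11.
Augment Plant→v2→v3→City: bottleneck 3, flow now 14.
Augment Plant→v2→v4→City: bottleneck 2, flow now 16.
No augmenting path remains; maximum flow = 16.
By max-flow min-cut, the minimum cut capacity equals the max flow.
In the residual graph, reachable from Plant: {Plant, v1, v2, v4}.
Min-cut edges: v1→v5 (9), v2→v3 (3), v4→City (4); capacity 9 + 3 + 4 = 16.

16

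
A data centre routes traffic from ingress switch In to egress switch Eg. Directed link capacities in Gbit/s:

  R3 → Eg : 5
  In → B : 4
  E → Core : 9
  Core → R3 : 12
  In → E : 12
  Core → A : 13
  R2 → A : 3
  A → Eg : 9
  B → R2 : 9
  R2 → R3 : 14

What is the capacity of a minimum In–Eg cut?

Augment In→B→R2→A→Eg: bottleneck 3, flow now 3.
Augment In→B→R2→R3→Eg: bottleneck 1, flow now 4.
Augment In→E→Core→A→Eg: bottleneck 6, flow now 10.
Augment In→E→Core→R3→Eg: bottleneck 3, flow now 13.
No augmenting path remains; maximum flow = 13.
By max-flow min-cut, the minimum cut capacity equals the max flow.
In the residual graph, reachable from In: {In, E}.
Min-cut edges: In→B (4), E→Core (9); capacity 4 + 9 = 13.

13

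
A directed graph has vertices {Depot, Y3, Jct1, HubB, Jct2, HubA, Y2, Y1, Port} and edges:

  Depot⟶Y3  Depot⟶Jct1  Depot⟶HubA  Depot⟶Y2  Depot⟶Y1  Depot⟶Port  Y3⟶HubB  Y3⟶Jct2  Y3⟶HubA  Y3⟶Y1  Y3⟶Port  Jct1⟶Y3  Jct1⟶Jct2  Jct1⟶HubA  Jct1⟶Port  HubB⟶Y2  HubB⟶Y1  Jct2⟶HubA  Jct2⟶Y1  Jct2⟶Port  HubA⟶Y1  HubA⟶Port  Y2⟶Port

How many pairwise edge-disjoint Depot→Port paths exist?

5

Assign every edge capacity 1; by Menger, the answer equals the max flow.
Path Depot→Port (+1); total 1.
Path Depot→Y3→Port (+1); total 2.
Path Depot→Jct1→Port (+1); total 3.
Path Depot→HubA→Port (+1); total 4.
Path Depot→Y2→Port (+1); total 5.
No residual Depot→Port path; max flow = 5.
Certifying cut of size 5: {Depot→HubA, Depot→Jct1, Depot→Port, Depot→Y2, Depot→Y3}.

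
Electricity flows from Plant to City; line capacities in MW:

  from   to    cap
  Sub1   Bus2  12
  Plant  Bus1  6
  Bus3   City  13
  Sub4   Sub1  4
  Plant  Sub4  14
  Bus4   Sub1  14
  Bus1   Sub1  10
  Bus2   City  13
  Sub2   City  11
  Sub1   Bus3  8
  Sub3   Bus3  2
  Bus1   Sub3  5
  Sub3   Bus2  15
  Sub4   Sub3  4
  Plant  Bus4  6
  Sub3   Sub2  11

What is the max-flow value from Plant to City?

Augment Plant→Bus1→Sub1→Bus3→City: bottleneck 6, flow now 6.
Augment Plant→Bus4→Sub1→Bus3→City: bottleneck 2, flow now 8.
Augment Plant→Bus4→Sub1→Bus2→City: bottleneck 4, flow now 12.
Augment Plant→Sub4→Sub1→Bus2→City: bottleneck 4, flow now 16.
Augment Plant→Sub4→Sub3→Bus3→City: bottleneck 2, flow now 18.
Augment Plant→Sub4→Sub3→Sub2→City: bottleneck 2, flow now 20.
No augmenting path remains; maximum flow = 20.
In the residual graph, reachable from Plant: {Plant, Sub4}.
Min-cut edges: Plant→Bus1 (6), Plant→Bus4 (6), Sub4→Sub1 (4), Sub4→Sub3 (4); capacity 6 + 6 + 4 + 4 = 20.
This cut is saturated, so no flow can exceed 20.

20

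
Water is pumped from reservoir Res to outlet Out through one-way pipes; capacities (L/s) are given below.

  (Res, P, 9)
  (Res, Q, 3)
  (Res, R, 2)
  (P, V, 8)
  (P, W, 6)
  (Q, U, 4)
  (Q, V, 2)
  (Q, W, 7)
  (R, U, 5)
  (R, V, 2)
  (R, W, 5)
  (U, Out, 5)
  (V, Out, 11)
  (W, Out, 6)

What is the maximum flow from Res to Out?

14

Augment Res→P→V→Out: bottleneck 8, flow now 8.
Augment Res→P→W→Out: bottleneck 1, flow now 9.
Augment Res→Q→U→Out: bottleneck 3, flow now 12.
Augment Res→R→U→Out: bottleneck 2, flow now 14.
No augmenting path remains; maximum flow = 14.
In the residual graph, reachable from Res: {Res}.
Min-cut edges: Res→P (9), Res→Q (3), Res→R (2); capacity 9 + 3 + 2 = 14.
This cut is saturated, so no flow can exceed 14.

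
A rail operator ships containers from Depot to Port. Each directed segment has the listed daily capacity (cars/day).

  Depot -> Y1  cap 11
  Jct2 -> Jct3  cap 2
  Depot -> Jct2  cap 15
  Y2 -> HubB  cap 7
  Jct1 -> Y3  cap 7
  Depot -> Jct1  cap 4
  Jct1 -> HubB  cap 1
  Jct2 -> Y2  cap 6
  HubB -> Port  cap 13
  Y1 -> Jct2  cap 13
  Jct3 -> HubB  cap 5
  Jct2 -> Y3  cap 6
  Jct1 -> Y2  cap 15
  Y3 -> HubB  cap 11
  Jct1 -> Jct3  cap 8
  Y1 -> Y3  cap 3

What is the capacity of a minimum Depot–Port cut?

Augment Depot→Jct1→HubB→Port: bottleneck 1, flow now 1.
Augment Depot→Jct1→Jct3→HubB→Port: bottleneck 3, flow now 4.
Augment Depot→Jct2→Jct3→HubB→Port: bottleneck 2, flow now 6.
Augment Depot→Jct2→Y3→HubB→Port: bottleneck 6, flow now 12.
Augment Depot→Jct2→Y2→HubB→Port: bottleneck 1, flow now 13.
No augmenting path remains; maximum flow = 13.
By max-flow min-cut, the minimum cut capacity equals the max flow.
In the residual graph, reachable from Depot: {Depot, Jct1, Jct2, Y1, Jct3, Y3, Y2, HubB}.
Min-cut edges: HubB→Port (13); capacity 13 = 13.

13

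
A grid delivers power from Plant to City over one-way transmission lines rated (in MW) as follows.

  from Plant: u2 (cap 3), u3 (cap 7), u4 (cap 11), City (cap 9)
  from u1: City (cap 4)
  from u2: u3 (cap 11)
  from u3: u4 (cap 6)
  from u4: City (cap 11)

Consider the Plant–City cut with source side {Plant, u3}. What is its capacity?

Edges leaving {Plant, u3}: Plant→u2 (3), Plant→u4 (11), Plant→City (9), u3→u4 (6).
Cut capacity = 3 + 11 + 9 + 6 = 29.

29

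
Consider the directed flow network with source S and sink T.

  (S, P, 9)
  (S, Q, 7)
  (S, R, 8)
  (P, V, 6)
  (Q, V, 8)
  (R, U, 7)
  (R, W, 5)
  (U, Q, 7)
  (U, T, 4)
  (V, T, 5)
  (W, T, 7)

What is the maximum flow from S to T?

Augment S→P→V→T: bottleneck 5, flow now 5.
Augment S→R→U→T: bottleneck 4, flow now 9.
Augment S→R→W→T: bottleneck 4, flow now 13.
No augmenting path remains; maximum flow = 13.
In the residual graph, reachable from S: {S, P, Q, V}.
Min-cut edges: S→R (8), V→T (5); capacity 8 + 5 = 13.
This cut is saturated, so no flow can exceed 13.

13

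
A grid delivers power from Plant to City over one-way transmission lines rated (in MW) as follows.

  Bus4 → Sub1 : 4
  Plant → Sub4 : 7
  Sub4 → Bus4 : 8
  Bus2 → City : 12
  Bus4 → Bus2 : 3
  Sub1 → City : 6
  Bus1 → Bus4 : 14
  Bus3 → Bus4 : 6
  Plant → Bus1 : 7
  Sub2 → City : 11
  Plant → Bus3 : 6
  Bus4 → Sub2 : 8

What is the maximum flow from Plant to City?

Augment Plant→Bus1→Bus4→Sub1→City: bottleneck 4, flow now 4.
Augment Plant→Bus1→Bus4→Bus2→City: bottleneck 3, flow now 7.
Augment Plant→Sub4→Bus4→Sub2→City: bottleneck 7, flow now 14.
Augment Plant→Bus3→Bus4→Sub2→City: bottleneck 1, flow now 15.
No augmenting path remains; maximum flow = 15.
In the residual graph, reachable from Plant: {Plant, Bus1, Sub4, Bus3, Bus4}.
Min-cut edges: Bus4→Sub1 (4), Bus4→Bus2 (3), Bus4→Sub2 (8); capacity 4 + 3 + 8 = 15.
This cut is saturated, so no flow can exceed 15.

15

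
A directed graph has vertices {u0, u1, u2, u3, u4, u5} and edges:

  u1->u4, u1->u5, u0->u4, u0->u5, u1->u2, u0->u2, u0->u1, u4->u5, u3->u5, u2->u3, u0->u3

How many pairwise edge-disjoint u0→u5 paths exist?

Assign every edge capacity 1; by Menger, the answer equals the max flow.
Path u0→u5 (+1); total 1.
Path u0→u1→u5 (+1); total 2.
Path u0→u3→u5 (+1); total 3.
Path u0→u4→u5 (+1); total 4.
No residual u0→u5 path; max flow = 4.
Certifying cut of size 4: {u0→u1, u0→u4, u0→u5, u3→u5}.

4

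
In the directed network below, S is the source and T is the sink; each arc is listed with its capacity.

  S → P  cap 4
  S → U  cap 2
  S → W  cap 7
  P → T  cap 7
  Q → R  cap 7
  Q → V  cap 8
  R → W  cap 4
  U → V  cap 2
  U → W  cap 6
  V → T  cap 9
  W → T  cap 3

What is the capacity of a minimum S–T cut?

Augment S→P→T: bottleneck 4, flow now 4.
Augment S→W→T: bottleneck 3, flow now 7.
Augment S→U→V→T: bottleneck 2, flow now 9.
No augmenting path remains; maximum flow = 9.
By max-flow min-cut, the minimum cut capacity equals the max flow.
In the residual graph, reachable from S: {S, W}.
Min-cut edges: S→P (4), S→U (2), W→T (3); capacity 4 + 2 + 3 = 9.

9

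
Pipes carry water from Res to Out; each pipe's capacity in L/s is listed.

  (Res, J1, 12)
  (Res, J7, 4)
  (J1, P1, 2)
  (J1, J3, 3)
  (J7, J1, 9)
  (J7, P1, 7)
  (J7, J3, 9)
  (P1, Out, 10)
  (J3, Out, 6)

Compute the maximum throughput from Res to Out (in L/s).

Augment Res→J1→P1→Out: bottleneck 2, flow now 2.
Augment Res→J1→J3→Out: bottleneck 3, flow now 5.
Augment Res→J7→P1→Out: bottleneck 4, flow now 9.
No augmenting path remains; maximum flow = 9.
In the residual graph, reachable from Res: {Res, J1}.
Min-cut edges: Res→J7 (4), J1→P1 (2), J1→J3 (3); capacity 4 + 2 + 3 = 9.
This cut is saturated, so no flow can exceed 9.

9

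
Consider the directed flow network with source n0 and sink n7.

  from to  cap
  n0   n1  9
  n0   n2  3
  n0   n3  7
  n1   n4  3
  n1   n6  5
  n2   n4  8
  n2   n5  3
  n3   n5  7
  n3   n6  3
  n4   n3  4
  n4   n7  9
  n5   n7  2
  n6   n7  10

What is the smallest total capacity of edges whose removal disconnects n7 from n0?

Augment n0→n1→n4→n7: bottleneck 3, flow now 3.
Augment n0→n1→n6→n7: bottleneck 5, flow now 8.
Augment n0→n2→n4→n7: bottleneck 3, flow now 11.
Augment n0→n3→n5→n7: bottleneck 2, flow now 13.
Augment n0→n3→n6→n7: bottleneck 3, flow now 16.
No augmenting path remains; maximum flow = 16.
By max-flow min-cut, the minimum cut capacity equals the max flow.
In the residual graph, reachable from n0: {n0, n1, n3, n5}.
Min-cut edges: n0→n2 (3), n1→n4 (3), n1→n6 (5), n3→n6 (3), n5→n7 (2); capacity 3 + 3 + 5 + 3 + 2 = 16.

16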